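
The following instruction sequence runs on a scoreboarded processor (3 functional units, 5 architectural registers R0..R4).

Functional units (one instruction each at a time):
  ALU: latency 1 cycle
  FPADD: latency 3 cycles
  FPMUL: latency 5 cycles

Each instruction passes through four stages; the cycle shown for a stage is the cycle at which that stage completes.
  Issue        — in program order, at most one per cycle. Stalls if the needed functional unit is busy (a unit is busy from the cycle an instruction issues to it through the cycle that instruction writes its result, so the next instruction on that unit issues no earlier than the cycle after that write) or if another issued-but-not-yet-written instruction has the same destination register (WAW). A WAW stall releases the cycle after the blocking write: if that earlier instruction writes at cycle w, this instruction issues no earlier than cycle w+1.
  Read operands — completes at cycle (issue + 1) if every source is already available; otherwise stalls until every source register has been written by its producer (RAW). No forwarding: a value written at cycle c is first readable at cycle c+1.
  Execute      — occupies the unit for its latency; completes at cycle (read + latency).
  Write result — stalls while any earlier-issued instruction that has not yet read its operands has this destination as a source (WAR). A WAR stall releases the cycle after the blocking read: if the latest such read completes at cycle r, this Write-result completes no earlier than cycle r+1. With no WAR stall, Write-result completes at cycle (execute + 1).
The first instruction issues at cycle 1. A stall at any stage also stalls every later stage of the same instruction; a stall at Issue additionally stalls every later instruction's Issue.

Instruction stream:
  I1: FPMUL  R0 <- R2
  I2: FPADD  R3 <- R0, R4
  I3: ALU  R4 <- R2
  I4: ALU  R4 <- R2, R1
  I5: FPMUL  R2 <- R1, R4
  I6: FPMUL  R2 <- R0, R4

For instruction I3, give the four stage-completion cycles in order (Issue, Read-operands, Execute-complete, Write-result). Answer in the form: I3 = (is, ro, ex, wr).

[1] I1→FPMUL
[2] I1 RO; I2→FPADD
[3] I3→ALU
[4] I3 RO
[5] I3 EX
[7] I1 EX
[8] I1 WR R0
[9] I2 RO
[10] I3 WR R4
[11] I4→ALU
[12] I2 EX; I4 RO; I5→FPMUL
[13] I2 WR R3; I4 EX
[14] I4 WR R4
[15] I5 RO
[20] I5 EX
[21] I5 WR R2
[22] I6→FPMUL
[23] I6 RO
[28] I6 EX
[29] I6 WR R2

I3 = (3, 4, 5, 10)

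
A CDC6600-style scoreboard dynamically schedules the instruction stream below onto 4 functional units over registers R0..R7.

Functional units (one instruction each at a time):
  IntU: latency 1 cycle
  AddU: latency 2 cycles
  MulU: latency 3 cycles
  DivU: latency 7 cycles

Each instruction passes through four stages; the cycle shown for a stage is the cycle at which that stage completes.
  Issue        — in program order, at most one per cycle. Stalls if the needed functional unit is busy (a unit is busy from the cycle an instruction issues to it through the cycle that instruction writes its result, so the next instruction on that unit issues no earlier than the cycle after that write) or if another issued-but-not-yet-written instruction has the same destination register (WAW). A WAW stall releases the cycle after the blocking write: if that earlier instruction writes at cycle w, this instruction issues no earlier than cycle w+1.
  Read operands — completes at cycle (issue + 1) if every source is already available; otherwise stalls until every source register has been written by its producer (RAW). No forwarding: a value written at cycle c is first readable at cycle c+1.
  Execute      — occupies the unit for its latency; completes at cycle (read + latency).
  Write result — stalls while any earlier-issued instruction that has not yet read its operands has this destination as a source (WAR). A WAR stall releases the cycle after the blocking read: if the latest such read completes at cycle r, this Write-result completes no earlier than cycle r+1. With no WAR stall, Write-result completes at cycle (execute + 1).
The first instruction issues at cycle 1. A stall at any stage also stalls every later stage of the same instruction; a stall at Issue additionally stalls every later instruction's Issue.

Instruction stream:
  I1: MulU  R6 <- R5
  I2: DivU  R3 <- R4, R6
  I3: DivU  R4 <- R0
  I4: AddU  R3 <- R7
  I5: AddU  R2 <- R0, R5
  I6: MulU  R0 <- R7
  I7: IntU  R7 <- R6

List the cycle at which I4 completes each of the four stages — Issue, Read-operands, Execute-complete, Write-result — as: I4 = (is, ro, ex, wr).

1) issue 1, read 2, done 5, write 6
2) issue 2, read 7, done 14, write 15  <RAW R6: wait I1 write@6>
3) issue 16, read 17, done 24, write 25  <struct: DivU busy until I2 writes@15>
4) issue 17, read 18, done 20, write 21
5) issue 22, read 23, done 25, write 26  <struct: AddU busy until I4 writes@21>
6) issue 23, read 24, done 27, write 28
7) issue 24, read 25, done 26, write 27

I4 = (17, 18, 20, 21)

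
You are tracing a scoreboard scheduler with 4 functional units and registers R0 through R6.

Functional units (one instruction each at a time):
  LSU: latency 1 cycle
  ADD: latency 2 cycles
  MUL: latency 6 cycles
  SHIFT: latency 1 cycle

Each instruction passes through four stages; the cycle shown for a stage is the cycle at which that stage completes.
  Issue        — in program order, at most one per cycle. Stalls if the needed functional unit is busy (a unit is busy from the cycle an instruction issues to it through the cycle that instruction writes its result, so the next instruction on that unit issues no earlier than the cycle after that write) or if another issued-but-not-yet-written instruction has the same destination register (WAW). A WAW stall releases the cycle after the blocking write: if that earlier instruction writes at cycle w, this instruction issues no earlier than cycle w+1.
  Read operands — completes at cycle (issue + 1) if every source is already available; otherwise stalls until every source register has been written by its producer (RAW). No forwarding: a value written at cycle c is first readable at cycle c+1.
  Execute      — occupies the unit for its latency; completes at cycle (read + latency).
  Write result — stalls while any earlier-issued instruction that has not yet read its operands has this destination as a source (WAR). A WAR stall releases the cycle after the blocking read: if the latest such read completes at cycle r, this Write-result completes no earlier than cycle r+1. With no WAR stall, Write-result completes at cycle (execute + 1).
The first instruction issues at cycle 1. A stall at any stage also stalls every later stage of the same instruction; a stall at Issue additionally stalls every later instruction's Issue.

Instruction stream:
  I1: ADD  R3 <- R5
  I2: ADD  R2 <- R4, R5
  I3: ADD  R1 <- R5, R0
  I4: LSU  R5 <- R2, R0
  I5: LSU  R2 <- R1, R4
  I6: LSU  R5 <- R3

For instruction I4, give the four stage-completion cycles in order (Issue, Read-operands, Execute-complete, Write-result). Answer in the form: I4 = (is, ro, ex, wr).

[1] issue I1 (ADD)
[2] I1 read-ops
[4] I1 finished on ADD
[5] I1→R3
[6] issue I2 (ADD)
[7] I2 read-ops
[9] I2 finished on ADD
[10] I2→R2
[11] issue I3 (ADD)
[12] I3 read-ops; issue I4 (LSU)
[13] I4 read-ops
[14] I3 finished on ADD; I4 finished on LSU
[15] I3→R1; I4→R5
[16] issue I5 (LSU)
[17] I5 read-ops
[18] I5 finished on LSU
[19] I5→R2
[20] issue I6 (LSU)
[21] I6 read-ops
[22] I6 finished on LSU
[23] I6→R5

I4 = (12, 13, 14, 15)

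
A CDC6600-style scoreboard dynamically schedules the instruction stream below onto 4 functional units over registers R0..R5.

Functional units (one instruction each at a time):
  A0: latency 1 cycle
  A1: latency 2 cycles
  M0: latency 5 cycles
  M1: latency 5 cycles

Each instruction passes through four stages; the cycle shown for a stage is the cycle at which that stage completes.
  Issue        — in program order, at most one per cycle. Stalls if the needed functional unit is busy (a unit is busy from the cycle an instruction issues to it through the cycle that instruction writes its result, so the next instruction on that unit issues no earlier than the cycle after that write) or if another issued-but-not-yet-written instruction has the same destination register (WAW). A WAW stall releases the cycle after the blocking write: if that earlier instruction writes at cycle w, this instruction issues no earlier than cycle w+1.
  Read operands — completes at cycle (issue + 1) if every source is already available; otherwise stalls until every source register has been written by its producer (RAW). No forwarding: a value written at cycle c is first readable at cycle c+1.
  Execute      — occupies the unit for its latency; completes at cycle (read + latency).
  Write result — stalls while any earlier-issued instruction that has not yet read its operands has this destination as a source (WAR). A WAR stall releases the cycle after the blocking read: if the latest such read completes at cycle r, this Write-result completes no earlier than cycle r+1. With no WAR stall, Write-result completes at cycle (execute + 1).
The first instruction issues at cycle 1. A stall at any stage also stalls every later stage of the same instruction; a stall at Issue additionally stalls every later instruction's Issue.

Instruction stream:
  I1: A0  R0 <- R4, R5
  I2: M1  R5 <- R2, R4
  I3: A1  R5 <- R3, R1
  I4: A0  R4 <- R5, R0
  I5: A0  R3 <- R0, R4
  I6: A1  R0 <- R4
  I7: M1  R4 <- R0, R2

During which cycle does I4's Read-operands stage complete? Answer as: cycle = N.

I1  is:1  ro:2  ex:3  wr:4
I2  is:2  ro:3  ex:8  wr:9
I3  is:10  ro:11  ex:13  wr:14  — WAW R5: wait I2 write@9
I4  is:11  ro:15  ex:16  wr:17  — RAW R5: wait I3 write@14
I5  is:18  ro:19  ex:20  wr:21  — struct: A0 busy until I4 writes@17
I6  is:19  ro:20  ex:22  wr:23
I7  is:20  ro:24  ex:29  wr:30  — RAW R0: wait I6 write@23

cycle = 15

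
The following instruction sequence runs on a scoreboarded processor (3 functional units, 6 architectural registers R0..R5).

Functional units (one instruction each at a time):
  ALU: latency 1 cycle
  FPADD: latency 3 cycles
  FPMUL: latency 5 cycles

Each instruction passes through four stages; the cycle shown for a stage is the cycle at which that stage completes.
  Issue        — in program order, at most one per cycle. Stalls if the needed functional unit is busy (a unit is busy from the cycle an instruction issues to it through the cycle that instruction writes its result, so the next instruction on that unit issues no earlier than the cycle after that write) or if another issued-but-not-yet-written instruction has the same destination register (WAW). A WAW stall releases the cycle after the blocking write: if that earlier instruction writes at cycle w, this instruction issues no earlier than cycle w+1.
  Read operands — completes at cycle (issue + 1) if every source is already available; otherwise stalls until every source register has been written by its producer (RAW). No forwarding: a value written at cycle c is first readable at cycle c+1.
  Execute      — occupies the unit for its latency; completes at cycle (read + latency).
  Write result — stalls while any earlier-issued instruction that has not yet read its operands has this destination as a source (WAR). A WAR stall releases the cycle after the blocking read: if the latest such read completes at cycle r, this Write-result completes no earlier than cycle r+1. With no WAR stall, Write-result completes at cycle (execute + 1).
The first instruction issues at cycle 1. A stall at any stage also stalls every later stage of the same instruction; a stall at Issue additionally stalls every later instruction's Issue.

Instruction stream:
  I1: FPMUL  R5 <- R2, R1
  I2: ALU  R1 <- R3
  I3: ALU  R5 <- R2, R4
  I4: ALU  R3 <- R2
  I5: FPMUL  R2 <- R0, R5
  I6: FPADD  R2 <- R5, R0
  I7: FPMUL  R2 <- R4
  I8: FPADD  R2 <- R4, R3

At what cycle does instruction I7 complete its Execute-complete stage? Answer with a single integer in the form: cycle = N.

I1 -> (1, 2, 7, 8)
I2 -> (2, 3, 4, 5)
I3 -> (9, 10, 11, 12)  // WAW R5: wait I1 write@8
I4 -> (13, 14, 15, 16)  // struct: ALU busy until I3 writes@12
I5 -> (14, 15, 20, 21)
I6 -> (22, 23, 26, 27)  // WAW R2: wait I5 write@21
I7 -> (28, 29, 34, 35)  // WAW R2: wait I6 write@27
I8 -> (36, 37, 40, 41)  // WAW R2: wait I7 write@35

cycle = 34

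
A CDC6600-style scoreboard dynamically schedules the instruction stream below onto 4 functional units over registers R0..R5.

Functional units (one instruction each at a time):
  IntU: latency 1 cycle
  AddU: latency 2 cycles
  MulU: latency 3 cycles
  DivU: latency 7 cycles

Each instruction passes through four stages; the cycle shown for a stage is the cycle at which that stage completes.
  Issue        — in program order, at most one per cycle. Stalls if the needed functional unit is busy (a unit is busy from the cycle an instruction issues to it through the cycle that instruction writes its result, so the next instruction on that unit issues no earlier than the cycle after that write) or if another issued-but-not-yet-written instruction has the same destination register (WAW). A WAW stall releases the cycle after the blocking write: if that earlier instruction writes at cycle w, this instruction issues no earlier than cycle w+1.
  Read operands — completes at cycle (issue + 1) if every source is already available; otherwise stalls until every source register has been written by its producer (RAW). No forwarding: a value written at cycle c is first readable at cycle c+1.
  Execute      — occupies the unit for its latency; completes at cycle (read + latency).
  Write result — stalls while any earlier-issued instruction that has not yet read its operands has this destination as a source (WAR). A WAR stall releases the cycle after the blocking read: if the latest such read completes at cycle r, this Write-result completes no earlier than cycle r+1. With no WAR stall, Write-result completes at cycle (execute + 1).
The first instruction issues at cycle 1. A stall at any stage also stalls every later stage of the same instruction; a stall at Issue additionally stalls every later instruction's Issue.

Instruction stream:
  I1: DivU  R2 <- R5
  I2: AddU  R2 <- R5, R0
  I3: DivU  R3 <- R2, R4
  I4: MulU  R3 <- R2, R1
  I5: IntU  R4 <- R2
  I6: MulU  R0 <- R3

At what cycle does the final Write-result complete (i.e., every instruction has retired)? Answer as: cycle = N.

cycle = 36

[I1] 1/2/9/10
[I2] 11/12/14/15  (WAW R2: wait I1 write@10)
[I3] 12/16/23/24  (RAW R2: wait I2 write@15)
[I4] 25/26/29/30  (WAW R3: wait I3 write@24)
[I5] 26/27/28/29
[I6] 31/32/35/36  (struct: MulU busy until I4 writes@30)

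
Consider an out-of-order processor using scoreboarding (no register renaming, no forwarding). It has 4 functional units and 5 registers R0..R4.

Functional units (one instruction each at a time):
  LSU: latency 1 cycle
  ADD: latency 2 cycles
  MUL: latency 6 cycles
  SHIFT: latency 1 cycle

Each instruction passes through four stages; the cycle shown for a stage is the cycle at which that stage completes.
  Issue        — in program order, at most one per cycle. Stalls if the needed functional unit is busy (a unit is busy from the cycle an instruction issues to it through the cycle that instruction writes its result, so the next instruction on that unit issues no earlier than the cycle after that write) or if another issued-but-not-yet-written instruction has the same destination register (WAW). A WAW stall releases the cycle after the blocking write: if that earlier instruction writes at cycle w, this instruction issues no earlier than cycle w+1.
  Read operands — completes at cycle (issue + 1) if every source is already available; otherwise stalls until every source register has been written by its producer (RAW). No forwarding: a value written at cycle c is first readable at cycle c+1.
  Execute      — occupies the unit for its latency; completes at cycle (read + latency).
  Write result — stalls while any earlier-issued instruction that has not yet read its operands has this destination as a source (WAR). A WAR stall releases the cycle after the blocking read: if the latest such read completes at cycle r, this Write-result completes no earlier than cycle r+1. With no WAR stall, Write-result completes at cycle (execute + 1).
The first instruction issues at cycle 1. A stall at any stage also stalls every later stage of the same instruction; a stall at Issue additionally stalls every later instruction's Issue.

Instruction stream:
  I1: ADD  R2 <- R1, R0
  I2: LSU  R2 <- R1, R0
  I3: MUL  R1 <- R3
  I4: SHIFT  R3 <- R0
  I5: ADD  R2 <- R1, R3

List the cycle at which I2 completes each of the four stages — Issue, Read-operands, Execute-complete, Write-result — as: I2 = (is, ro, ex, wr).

I2 = (6, 7, 8, 9)

c1: I1 issues→ADD
c2: I1 reads
c4: I1 exec-done
c5: I1 writes R2
c6: I2 issues→LSU
c7: I2 reads, I3 issues→MUL
c8: I2 exec-done, I3 reads, I4 issues→SHIFT
c9: I2 writes R2, I4 reads
c10: I4 exec-done, I5 issues→ADD
c11: I4 writes R3
c14: I3 exec-done
c15: I3 writes R1
c16: I5 reads
c18: I5 exec-done
c19: I5 writes R2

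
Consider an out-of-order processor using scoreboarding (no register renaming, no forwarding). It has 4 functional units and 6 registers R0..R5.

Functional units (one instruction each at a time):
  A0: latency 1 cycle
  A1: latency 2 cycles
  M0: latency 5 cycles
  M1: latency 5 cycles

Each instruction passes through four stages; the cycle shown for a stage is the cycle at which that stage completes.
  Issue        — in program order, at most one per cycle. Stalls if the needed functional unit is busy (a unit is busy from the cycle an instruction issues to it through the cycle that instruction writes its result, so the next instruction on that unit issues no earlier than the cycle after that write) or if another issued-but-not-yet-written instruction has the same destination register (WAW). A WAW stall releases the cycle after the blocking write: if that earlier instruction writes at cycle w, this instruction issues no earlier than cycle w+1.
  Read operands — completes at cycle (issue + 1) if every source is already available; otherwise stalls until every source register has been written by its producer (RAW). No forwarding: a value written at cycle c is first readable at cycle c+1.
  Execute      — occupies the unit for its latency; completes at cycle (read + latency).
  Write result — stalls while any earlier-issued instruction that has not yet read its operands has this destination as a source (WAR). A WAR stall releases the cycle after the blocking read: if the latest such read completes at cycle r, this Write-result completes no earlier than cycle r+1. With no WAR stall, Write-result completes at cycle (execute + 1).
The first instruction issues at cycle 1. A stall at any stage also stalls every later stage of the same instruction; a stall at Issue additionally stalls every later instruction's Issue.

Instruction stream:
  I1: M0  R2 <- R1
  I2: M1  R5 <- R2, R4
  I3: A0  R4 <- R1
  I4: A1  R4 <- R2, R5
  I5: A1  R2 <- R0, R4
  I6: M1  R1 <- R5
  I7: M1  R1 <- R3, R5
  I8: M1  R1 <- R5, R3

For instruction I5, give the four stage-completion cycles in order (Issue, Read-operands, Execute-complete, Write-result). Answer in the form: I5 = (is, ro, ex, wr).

cycle 1: I1 issues→M0
cycle 2: I1 reads · I2 issues→M1
cycle 3: I3 issues→A0
cycle 4: I3 reads
cycle 5: I3 exec-done
cycle 7: I1 exec-done
cycle 8: I1 writes R2
cycle 9: I2 reads
cycle 10: I3 writes R4
cycle 11: I4 issues→A1
cycle 14: I2 exec-done
cycle 15: I2 writes R5
cycle 16: I4 reads
cycle 18: I4 exec-done
cycle 19: I4 writes R4
cycle 20: I5 issues→A1
cycle 21: I5 reads · I6 issues→M1
cycle 22: I6 reads
cycle 23: I5 exec-done
cycle 24: I5 writes R2
cycle 27: I6 exec-done
cycle 28: I6 writes R1
cycle 29: I7 issues→M1
cycle 30: I7 reads
cycle 35: I7 exec-done
cycle 36: I7 writes R1
cycle 37: I8 issues→M1
cycle 38: I8 reads
cycle 43: I8 exec-done
cycle 44: I8 writes R1

I5 = (20, 21, 23, 24)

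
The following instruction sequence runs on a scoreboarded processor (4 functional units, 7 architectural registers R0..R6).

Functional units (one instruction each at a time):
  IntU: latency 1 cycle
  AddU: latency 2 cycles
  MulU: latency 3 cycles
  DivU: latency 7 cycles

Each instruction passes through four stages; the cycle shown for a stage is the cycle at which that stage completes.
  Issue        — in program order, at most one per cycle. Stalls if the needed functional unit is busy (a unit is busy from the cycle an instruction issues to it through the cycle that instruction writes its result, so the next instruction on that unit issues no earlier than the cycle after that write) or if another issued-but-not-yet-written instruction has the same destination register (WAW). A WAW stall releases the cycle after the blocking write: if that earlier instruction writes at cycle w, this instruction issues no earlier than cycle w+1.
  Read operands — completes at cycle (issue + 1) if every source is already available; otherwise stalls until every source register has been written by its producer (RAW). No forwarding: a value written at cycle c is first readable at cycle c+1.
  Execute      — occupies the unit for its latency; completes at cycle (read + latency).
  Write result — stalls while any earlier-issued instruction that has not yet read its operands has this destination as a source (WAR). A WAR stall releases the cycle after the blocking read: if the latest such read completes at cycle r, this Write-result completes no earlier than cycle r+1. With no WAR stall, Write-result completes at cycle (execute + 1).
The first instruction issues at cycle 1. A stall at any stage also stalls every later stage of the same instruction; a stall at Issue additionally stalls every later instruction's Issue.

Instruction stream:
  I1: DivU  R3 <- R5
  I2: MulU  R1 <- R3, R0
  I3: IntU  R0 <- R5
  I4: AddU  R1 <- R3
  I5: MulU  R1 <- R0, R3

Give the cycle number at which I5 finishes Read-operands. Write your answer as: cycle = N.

cycle = 22

1) issue 1, read 2, done 9, write 10
2) issue 2, read 11, done 14, write 15  <RAW R3: wait I1 write@10>
3) issue 3, read 4, done 5, write 12  <WAR R0: wait I2 read@11>
4) issue 16, read 17, done 19, write 20  <WAW R1: wait I2 write@15>
5) issue 21, read 22, done 25, write 26  <WAW R1: wait I4 write@20>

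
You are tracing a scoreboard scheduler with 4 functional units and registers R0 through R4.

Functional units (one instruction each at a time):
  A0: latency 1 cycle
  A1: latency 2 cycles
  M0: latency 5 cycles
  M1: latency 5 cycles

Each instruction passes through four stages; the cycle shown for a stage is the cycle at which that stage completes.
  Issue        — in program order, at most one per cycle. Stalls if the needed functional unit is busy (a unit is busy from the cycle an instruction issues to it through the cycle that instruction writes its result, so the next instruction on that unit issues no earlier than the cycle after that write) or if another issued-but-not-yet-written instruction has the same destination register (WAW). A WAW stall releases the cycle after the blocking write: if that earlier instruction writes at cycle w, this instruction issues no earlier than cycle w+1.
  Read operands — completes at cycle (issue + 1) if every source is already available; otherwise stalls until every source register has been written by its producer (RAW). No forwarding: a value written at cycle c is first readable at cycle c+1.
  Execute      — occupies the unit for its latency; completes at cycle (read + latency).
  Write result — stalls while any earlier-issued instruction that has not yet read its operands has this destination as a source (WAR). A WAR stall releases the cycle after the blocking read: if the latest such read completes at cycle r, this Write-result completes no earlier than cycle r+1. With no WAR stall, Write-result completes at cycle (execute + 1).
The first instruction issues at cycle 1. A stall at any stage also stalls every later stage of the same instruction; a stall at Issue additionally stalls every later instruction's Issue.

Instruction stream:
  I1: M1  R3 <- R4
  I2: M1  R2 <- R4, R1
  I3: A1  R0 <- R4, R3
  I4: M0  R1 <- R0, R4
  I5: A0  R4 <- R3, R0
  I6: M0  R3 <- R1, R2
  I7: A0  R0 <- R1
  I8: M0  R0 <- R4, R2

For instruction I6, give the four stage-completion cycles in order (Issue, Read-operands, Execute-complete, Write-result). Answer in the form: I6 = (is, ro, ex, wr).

I1  is:1  ro:2  ex:7  wr:8
I2  is:9  ro:10  ex:15  wr:16  — struct: M1 busy until I1 writes@8
I3  is:10  ro:11  ex:13  wr:14
I4  is:11  ro:15  ex:20  wr:21  — RAW R0: wait I3 write@14
I5  is:12  ro:15  ex:16  wr:17  — RAW R0: wait I3 write@14
I6  is:22  ro:23  ex:28  wr:29  — struct: M0 busy until I4 writes@21
I7  is:23  ro:24  ex:25  wr:26
I8  is:30  ro:31  ex:36  wr:37  — struct: M0 busy until I6 writes@29

I6 = (22, 23, 28, 29)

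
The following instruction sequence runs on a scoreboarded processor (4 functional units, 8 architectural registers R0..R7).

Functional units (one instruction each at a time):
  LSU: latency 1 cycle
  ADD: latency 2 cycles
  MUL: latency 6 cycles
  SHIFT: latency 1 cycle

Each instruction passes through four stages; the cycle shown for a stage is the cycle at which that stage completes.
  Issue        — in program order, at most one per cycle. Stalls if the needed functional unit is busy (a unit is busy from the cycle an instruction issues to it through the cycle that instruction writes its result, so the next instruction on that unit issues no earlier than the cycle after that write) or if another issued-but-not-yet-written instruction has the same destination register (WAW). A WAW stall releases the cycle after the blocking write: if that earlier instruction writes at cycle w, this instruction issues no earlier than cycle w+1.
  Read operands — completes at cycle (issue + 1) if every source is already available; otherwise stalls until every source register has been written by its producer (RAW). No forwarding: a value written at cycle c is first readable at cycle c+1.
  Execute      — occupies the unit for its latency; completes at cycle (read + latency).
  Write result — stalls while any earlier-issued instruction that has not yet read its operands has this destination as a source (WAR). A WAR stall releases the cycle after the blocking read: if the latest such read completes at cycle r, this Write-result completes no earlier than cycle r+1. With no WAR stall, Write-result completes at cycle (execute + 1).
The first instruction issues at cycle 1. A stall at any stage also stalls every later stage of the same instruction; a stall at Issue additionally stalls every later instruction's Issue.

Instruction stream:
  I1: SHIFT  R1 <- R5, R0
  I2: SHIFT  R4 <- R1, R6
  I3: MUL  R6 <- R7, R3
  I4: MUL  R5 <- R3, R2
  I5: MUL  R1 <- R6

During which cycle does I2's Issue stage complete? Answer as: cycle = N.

cycle = 5

[1] I1→SHIFT
[2] I1 RO
[3] I1 EX
[4] I1 WR R1
[5] I2→SHIFT
[6] I2 RO; I3→MUL
[7] I2 EX; I3 RO
[8] I2 WR R4
[13] I3 EX
[14] I3 WR R6
[15] I4→MUL
[16] I4 RO
[22] I4 EX
[23] I4 WR R5
[24] I5→MUL
[25] I5 RO
[31] I5 EX
[32] I5 WR R1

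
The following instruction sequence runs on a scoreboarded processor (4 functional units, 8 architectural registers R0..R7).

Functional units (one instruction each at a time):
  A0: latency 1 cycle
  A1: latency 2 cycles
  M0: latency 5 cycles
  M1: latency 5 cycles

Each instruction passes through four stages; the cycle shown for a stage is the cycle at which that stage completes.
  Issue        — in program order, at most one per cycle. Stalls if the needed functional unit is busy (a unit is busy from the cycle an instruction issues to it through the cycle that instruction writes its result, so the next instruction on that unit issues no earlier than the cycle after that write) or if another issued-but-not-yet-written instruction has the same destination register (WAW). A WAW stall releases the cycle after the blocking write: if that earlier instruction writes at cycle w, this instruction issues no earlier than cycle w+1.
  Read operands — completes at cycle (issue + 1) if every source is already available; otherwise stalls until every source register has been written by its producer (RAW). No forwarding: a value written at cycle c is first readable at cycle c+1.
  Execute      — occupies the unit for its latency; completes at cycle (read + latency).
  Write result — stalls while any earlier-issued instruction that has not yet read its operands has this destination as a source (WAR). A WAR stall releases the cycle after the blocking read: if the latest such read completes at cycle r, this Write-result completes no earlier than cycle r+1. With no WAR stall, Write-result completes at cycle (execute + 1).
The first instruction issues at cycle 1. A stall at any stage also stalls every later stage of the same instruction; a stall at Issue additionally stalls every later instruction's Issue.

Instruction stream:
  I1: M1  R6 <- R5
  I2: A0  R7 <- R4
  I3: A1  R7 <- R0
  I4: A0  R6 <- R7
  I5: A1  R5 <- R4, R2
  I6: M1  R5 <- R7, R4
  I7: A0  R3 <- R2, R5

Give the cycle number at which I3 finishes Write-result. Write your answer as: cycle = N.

cycle = 10

I1  is:1  ro:2  ex:7  wr:8
I2  is:2  ro:3  ex:4  wr:5
I3  is:6  ro:7  ex:9  wr:10  — WAW R7: wait I2 write@5
I4  is:9  ro:11  ex:12  wr:13  — WAW R6: wait I1 write@8, RAW R7: wait I3 write@10
I5  is:11  ro:12  ex:14  wr:15  — struct: A1 busy until I3 writes@10
I6  is:16  ro:17  ex:22  wr:23  — WAW R5: wait I5 write@15
I7  is:17  ro:24  ex:25  wr:26  — RAW R5: wait I6 write@23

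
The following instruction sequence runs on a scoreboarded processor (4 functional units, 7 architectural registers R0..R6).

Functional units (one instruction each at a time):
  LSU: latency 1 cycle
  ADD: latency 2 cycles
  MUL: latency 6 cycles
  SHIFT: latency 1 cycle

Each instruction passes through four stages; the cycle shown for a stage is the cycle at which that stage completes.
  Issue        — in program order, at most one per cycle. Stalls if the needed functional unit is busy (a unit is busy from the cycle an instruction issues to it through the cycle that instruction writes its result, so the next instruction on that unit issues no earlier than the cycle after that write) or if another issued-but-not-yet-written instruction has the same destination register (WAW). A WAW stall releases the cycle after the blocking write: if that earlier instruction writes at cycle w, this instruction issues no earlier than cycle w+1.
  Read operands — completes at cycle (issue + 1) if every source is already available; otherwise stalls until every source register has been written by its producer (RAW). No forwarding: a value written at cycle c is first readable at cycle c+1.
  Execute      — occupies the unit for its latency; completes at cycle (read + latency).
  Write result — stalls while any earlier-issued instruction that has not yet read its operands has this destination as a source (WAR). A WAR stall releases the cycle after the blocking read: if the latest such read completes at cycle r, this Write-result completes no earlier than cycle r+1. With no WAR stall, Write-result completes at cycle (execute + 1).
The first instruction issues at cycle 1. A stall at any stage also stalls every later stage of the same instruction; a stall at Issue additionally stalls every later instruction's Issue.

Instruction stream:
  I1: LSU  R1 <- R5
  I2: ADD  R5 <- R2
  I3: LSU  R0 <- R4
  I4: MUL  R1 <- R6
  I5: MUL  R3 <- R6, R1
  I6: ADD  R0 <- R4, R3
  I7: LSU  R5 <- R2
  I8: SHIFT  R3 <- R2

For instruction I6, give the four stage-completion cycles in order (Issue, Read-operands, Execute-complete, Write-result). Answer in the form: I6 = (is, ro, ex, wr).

[I1] 1/2/3/4
[I2] 2/3/5/6
[I3] 5/6/7/8  (struct: LSU busy until I1 writes@4)
[I4] 6/7/13/14
[I5] 15/16/22/23  (struct: MUL busy until I4 writes@14)
[I6] 16/24/26/27  (RAW R3: wait I5 write@23)
[I7] 17/18/19/20
[I8] 24/25/26/27  (WAW R3: wait I5 write@23)

I6 = (16, 24, 26, 27)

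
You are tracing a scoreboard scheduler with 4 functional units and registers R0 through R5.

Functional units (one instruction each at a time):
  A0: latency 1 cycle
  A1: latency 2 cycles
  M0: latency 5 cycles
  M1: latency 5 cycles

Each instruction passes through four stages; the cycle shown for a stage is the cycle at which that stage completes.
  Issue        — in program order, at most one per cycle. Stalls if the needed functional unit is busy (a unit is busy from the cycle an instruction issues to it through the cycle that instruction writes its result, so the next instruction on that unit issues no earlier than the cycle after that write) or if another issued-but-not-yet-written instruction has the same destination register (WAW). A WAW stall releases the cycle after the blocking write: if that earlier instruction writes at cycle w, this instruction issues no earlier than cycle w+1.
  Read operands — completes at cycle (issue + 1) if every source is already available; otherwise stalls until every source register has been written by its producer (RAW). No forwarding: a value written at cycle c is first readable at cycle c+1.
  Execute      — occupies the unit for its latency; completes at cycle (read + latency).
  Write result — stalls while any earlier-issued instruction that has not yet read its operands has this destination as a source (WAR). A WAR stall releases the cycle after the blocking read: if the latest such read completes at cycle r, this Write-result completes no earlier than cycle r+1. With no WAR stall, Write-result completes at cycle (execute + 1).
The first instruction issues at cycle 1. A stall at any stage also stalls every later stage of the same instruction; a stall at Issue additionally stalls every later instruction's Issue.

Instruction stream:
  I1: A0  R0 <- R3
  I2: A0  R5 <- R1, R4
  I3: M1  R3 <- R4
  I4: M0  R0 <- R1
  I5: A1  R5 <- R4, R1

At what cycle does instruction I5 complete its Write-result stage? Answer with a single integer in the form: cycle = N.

cycle = 13

1) issue 1, read 2, done 3, write 4
2) issue 5, read 6, done 7, write 8  <struct: A0 busy until I1 writes@4>
3) issue 6, read 7, done 12, write 13
4) issue 7, read 8, done 13, write 14
5) issue 9, read 10, done 12, write 13  <WAW R5: wait I2 write@8>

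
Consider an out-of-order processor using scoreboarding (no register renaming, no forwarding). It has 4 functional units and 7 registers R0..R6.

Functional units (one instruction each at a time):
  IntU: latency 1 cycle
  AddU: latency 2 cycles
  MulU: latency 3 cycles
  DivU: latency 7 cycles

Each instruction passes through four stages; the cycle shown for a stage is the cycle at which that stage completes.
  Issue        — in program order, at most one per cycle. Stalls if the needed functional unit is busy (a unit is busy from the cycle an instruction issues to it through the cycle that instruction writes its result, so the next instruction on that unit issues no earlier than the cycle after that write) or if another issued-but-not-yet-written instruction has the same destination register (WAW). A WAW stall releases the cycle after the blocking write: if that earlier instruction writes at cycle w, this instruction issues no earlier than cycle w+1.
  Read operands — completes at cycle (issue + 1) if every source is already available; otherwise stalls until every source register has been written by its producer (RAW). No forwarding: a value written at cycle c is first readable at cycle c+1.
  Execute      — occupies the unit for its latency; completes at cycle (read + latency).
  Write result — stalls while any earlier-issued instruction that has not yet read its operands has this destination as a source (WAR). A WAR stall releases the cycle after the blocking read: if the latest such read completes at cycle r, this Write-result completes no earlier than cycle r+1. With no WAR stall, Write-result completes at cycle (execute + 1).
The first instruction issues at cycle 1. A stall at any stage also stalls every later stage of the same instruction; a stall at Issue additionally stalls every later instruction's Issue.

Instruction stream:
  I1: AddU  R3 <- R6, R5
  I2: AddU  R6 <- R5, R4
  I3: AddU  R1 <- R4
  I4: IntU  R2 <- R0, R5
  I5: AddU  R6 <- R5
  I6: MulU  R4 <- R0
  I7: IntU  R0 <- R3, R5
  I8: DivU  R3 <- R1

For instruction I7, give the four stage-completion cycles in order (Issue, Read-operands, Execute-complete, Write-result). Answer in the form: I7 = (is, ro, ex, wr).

[I1] 1/2/4/5
[I2] 6/7/9/10  (struct: AddU busy until I1 writes@5)
[I3] 11/12/14/15  (struct: AddU busy until I2 writes@10)
[I4] 12/13/14/15
[I5] 16/17/19/20  (struct: AddU busy until I3 writes@15)
[I6] 17/18/21/22
[I7] 18/19/20/21
[I8] 19/20/27/28

I7 = (18, 19, 20, 21)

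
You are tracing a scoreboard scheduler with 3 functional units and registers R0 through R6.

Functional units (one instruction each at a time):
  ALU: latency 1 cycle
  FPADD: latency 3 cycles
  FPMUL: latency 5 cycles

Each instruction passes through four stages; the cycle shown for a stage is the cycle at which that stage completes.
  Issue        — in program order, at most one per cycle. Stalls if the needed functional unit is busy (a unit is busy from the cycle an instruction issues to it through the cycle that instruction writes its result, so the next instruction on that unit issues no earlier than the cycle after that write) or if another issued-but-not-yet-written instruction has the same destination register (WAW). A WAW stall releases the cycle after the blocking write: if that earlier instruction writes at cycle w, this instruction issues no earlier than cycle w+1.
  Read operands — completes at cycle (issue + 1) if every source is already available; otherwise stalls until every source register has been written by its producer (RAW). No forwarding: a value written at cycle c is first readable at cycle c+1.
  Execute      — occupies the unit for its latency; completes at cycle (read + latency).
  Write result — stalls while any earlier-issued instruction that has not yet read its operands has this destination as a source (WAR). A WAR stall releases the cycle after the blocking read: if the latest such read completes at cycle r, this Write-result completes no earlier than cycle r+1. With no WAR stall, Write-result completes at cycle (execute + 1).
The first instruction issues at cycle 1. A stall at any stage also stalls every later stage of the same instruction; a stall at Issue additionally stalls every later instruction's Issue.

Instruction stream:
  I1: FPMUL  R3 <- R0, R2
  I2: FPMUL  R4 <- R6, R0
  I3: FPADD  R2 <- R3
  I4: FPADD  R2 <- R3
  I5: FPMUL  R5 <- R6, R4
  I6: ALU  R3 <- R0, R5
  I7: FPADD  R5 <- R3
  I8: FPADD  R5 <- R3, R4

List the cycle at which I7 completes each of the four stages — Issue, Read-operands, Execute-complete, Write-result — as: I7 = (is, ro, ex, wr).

I7 = (25, 28, 31, 32)

I1  is:1  ro:2  ex:7  wr:8
I2  is:9  ro:10  ex:15  wr:16  — struct: FPMUL busy until I1 writes@8
I3  is:10  ro:11  ex:14  wr:15
I4  is:16  ro:17  ex:20  wr:21  — struct: FPADD busy until I3 writes@15
I5  is:17  ro:18  ex:23  wr:24
I6  is:18  ro:25  ex:26  wr:27  — RAW R5: wait I5 write@24
I7  is:25  ro:28  ex:31  wr:32  — WAW R5: wait I5 write@24, RAW R3: wait I6 write@27
I8  is:33  ro:34  ex:37  wr:38  — struct: FPADD busy until I7 writes@32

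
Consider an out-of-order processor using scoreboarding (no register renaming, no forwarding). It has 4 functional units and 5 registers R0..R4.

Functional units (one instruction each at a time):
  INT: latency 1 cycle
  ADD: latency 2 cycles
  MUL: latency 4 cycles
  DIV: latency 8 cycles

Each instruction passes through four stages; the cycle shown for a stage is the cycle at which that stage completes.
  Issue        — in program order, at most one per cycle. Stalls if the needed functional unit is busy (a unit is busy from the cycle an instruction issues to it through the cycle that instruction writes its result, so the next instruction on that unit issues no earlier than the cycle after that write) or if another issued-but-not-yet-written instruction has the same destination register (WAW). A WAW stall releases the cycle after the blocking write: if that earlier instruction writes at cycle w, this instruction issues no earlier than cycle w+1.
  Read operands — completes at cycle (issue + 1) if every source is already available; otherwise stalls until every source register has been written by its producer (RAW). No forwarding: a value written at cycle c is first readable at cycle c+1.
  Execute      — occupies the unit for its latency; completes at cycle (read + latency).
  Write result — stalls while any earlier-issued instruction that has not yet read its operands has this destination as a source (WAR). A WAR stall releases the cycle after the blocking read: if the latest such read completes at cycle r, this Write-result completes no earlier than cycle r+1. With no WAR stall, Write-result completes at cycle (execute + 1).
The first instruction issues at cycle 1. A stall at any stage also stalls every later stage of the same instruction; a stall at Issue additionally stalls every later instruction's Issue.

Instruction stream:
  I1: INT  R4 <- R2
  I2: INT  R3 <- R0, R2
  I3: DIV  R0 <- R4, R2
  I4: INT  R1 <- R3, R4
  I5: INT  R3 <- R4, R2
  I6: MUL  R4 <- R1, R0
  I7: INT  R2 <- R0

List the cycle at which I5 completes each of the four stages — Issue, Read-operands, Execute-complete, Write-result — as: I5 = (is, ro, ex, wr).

I5 = (13, 14, 15, 16)

t=1  I1 dispatched to INT
t=2  I1 operands ready
t=3  I1 complete
t=4  R4←I1
t=5  I2 dispatched to INT
t=6  I2 operands ready; I3 dispatched to DIV
t=7  I2 complete; I3 operands ready
t=8  R3←I2
t=9  I4 dispatched to INT
t=10  I4 operands ready
t=11  I4 complete
t=12  R1←I4
t=13  I5 dispatched to INT
t=14  I5 operands ready; I6 dispatched to MUL
t=15  I3 complete; I5 complete
t=16  R0←I3; R3←I5
t=17  I6 operands ready; I7 dispatched to INT
t=18  I7 operands ready
t=19  I7 complete
t=20  R2←I7
t=21  I6 complete
t=22  R4←I6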